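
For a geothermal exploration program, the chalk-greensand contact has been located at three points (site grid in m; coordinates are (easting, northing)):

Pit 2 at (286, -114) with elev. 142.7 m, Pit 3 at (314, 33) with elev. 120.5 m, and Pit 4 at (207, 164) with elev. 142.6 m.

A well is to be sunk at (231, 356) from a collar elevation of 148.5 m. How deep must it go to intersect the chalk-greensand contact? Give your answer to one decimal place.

30.9 m

Let the plane be z = a·E + b·N + c.
Pit 3−Pit 2: 28a + 147b = −22.2;  Pit 4−Pit 2: −79a + 278b = −0.1.
Solving gives a = −0.31742, b = −0.09056.
Then c = 142.7 − a·286 − b·-114 = 223.16.
At (231, 356): z_contact = −73.32 − 32.24 + 223.16 = 117.59 m.
Depth below ground = 148.5 − 117.59 = 30.9 m.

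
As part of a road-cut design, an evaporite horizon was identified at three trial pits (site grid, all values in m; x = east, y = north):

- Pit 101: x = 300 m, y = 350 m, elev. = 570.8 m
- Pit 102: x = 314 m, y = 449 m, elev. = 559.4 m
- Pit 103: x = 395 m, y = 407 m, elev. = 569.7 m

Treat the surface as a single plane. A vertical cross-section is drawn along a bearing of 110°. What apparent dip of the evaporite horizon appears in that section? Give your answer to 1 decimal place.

Let the plane be z = a·x + b·y + c.
Pit 102−Pit 101: 14a + 99b = −11.4;  Pit 103−Pit 101: 95a + 57b = −1.1.
Solving gives a = 0.06284, b = −0.12404.
Unit vector along 110° is (sin 110°, cos 110°) = (0.9397, -0.3420).
Slope in that direction = a·(0.9397) + b·(-0.3420) = 0.10148.
Apparent dip = arctan|0.10148| = 5.8° (true dip is 7.9°, so apparent ≤ true as expected).

5.8°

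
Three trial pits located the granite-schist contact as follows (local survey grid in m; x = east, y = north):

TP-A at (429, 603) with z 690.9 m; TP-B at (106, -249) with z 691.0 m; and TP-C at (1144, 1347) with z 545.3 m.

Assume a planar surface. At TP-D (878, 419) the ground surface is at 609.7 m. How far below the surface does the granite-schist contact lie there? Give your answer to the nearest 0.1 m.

93.1 m

Two edge vectors: TP-A→TP-B = (-323, -852, 0.1), TP-A→TP-C = (715, 744, -145.6).
Normal n = (TP-A→TP-B) × (TP-A→TP-C) = (123976.8, -46957.3, 368868).
So ∂z/∂x = −n_x/n_z = −0.336101 and ∂z/∂y = −n_y/n_z = 0.127301.
Intercept c from TP-A: 690.9 + 144.19 − 76.76 = 758.32.
At (878, 419): z_contact = −295.10 + 53.34 + 758.32 = 516.57 m.
Depth below ground = 609.7 − 516.57 = 93.1 m.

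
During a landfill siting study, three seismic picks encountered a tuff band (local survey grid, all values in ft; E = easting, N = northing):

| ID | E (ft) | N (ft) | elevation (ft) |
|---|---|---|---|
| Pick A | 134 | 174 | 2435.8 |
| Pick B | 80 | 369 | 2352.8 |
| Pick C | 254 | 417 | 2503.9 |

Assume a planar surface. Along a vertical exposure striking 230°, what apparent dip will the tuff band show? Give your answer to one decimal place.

30.6°

Two edge vectors: Pick A→Pick B = (-54, 195, -83), Pick A→Pick C = (120, 243, 68.1).
Normal n = (Pick A→Pick B) × (Pick A→Pick C) = (33448.5, -6282.6, -36522).
So ∂z/∂E = −n_x/n_z = 0.91585 and ∂z/∂N = −n_y/n_z = −0.17202.
Unit vector along 230° is (sin 230°, cos 230°) = (-0.7660, -0.6428).
Slope in that direction = a·(-0.7660) + b·(-0.6428) = −0.59100.
Apparent dip = arctan|0.59100| = 30.6° (true dip is 43.0°, so apparent ≤ true as expected).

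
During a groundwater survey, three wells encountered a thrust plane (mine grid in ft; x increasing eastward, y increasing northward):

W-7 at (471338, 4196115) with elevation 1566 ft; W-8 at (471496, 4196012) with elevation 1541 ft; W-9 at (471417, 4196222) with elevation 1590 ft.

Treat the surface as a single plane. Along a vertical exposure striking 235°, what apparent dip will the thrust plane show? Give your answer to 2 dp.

Two edge vectors: W-7→W-8 = (158, -103, -25), W-7→W-9 = (79, 107, 24).
Normal n = (W-7→W-8) × (W-7→W-9) = (203, -5767, 25043).
So ∂z/∂x = −n_x/n_z = −0.00811 and ∂z/∂y = −n_y/n_z = 0.23028.
Unit vector along 235° is (sin 235°, cos 235°) = (-0.8192, -0.5736).
Slope in that direction = a·(-0.8192) + b·(-0.5736) = −0.12545.
Apparent dip = arctan|0.12545| = 7.15° (true dip is 13.0°, so apparent ≤ true as expected).

7.15°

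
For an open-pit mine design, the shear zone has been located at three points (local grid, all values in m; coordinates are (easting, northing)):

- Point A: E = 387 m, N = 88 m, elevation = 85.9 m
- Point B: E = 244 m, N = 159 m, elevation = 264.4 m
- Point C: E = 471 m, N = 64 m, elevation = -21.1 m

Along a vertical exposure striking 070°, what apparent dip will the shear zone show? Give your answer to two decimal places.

Let the plane be z = a·E + b·N + c.
Point B−Point A: −143a + 71b = 178.5;  Point C−Point A: 84a − 24b = −107.
Solving gives a = −1.30845, b = −0.12125.
Unit vector along 070° is (sin 70°, cos 70°) = (0.9397, 0.3420).
Slope in that direction = a·(0.9397) + b·(0.3420) = −1.27101.
Apparent dip = arctan|1.27101| = 51.81° (true dip is 52.7°, so apparent ≤ true as expected).

51.81°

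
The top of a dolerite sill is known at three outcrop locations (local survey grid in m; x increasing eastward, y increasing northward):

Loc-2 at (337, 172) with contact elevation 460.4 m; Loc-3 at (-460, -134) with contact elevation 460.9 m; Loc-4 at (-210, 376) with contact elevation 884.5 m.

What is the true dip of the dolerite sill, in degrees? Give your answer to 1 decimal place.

Two edge vectors: Loc-2→Loc-3 = (-797, -306, 0.5), Loc-2→Loc-4 = (-547, 204, 424.1).
Normal n = (Loc-2→Loc-3) × (Loc-2→Loc-4) = (-129876.6, 337734.2, -329970).
So ∂z/∂x = −n_x/n_z = −0.39360 and ∂z/∂y = −n_y/n_z = 1.02353.
Gradient magnitude |∇z| = √(a² + b²) = √(0.15492 + 1.04761) = 1.09660.
True dip = arctan(1.09660) = 47.6°, dipping toward SSE (azimuth ≈ 159°).

47.6°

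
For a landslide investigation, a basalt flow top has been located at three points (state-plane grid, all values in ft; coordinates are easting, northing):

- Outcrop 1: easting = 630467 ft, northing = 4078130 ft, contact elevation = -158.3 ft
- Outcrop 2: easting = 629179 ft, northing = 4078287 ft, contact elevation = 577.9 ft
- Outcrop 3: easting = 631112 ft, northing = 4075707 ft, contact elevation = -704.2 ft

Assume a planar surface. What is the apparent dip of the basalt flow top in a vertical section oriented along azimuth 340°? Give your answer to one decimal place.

14.8°

Two edge vectors: Outcrop 1→Outcrop 2 = (-1288, 157, 736.2), Outcrop 1→Outcrop 3 = (645, -2423, -545.9).
Normal n = (Outcrop 1→Outcrop 2) × (Outcrop 1→Outcrop 3) = (1698106.3, -228270.2, 3019559).
So ∂z/∂easting = −n_x/n_z = −0.56237 and ∂z/∂northing = −n_y/n_z = 0.07560.
Unit vector along 340° is (sin 340°, cos 340°) = (-0.3420, 0.9397).
Slope in that direction = a·(-0.3420) + b·(0.9397) = 0.26338.
Apparent dip = arctan|0.26338| = 14.8° (true dip is 29.6°, so apparent ≤ true as expected).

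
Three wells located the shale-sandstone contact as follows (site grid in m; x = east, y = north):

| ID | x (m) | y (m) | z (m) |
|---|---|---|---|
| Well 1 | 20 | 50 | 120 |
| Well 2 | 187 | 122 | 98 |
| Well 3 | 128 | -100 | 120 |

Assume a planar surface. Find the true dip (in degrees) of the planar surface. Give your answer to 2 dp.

Two edge vectors: Well 1→Well 2 = (167, 72, -22), Well 1→Well 3 = (108, -150, 0).
Normal n = (Well 1→Well 2) × (Well 1→Well 3) = (-3300, -2376, -32826).
So ∂z/∂x = −n_x/n_z = −0.10053 and ∂z/∂y = −n_y/n_z = −0.07238.
Gradient magnitude |∇z| = √(a² + b²) = √(0.01011 + 0.00524) = 0.12388.
True dip = arctan(0.12388) = 7.06°, dipping toward NE (azimuth ≈ 054°).

7.06°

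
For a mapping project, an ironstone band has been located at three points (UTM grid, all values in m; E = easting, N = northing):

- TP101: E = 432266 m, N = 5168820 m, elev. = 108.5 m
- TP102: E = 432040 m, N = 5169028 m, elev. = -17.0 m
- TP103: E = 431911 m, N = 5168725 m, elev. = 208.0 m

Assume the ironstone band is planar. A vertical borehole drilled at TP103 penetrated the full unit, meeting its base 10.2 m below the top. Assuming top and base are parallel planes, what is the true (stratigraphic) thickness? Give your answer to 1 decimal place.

8.3 m

Two edge vectors: TP101→TP102 = (-226, 208, -125.5), TP101→TP103 = (-355, -95, 99.5).
Normal n = (TP101→TP102) × (TP101→TP103) = (8773.5, 67039.5, 95310).
So ∂z/∂E = −n_x/n_z = −0.09205 and ∂z/∂N = −n_y/n_z = −0.70338.
|∇z| = √(a²+b²) = 0.70938, so dip δ = arctan(0.70938) = 35.35°.
True thickness = vertical thickness × cos δ = 10.2 × cos 35.35° = 8.3 m.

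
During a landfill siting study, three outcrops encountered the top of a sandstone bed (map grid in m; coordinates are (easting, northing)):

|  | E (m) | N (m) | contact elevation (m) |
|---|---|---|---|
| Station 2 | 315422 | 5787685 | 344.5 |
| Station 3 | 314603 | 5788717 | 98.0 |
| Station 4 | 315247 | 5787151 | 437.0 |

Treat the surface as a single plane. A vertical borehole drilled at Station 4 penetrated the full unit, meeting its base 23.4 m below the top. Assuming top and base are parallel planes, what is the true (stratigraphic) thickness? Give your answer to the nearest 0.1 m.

22.9 m

Two edge vectors: Station 2→Station 3 = (-819, 1032, -246.5), Station 2→Station 4 = (-175, -534, 92.5).
Normal n = (Station 2→Station 3) × (Station 2→Station 4) = (-36171, 118895, 617946).
So ∂z/∂E = −n_x/n_z = 0.05853 and ∂z/∂N = −n_y/n_z = −0.19240.
|∇z| = √(a²+b²) = 0.20111, so dip δ = arctan(0.20111) = 11.37°.
True thickness = vertical thickness × cos δ = 23.4 × cos 11.37° = 22.9 m.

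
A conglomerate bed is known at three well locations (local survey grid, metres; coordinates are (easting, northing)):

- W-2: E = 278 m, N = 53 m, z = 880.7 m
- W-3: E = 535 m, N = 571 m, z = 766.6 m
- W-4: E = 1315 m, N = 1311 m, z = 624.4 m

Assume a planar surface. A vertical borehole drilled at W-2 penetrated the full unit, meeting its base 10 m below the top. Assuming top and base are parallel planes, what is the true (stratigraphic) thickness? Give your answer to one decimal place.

Let the plane be z = a·E + b·N + c.
W-3−W-2: 257a + 518b = −114.1;  W-4−W-2: 1037a + 1258b = −256.3.
Solving gives a = 0.05038, b = −0.24527.
|∇z| = √(a²+b²) = 0.25039, so dip δ = arctan(0.25039) = 14.06°.
True thickness = vertical thickness × cos δ = 10 × cos 14.06° = 9.7 m.

9.7 m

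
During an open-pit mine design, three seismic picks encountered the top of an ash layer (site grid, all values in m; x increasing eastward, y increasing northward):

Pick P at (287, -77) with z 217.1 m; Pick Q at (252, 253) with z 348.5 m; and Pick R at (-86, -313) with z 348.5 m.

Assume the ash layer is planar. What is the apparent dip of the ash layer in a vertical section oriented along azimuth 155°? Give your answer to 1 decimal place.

Let the plane be z = a·x + b·y + c.
Pick Q−Pick P: −35a + 330b = 131.4;  Pick R−Pick P: −373a − 236b = 131.4.
Solving gives a = −0.56622, b = 0.33813.
Unit vector along 155° is (sin 155°, cos 155°) = (0.4226, -0.9063).
Slope in that direction = a·(0.4226) + b·(-0.9063) = −0.54574.
Apparent dip = arctan|0.54574| = 28.6° (true dip is 33.4°, so apparent ≤ true as expected).

28.6°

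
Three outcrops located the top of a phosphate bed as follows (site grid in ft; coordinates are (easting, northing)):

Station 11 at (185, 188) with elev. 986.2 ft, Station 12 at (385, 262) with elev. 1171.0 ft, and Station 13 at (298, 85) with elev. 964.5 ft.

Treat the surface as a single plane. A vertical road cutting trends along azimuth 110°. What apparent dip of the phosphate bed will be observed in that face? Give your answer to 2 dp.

Two edge vectors: Station 11→Station 12 = (200, 74, 184.8), Station 11→Station 13 = (113, -103, -21.7).
Normal n = (Station 11→Station 12) × (Station 11→Station 13) = (17428.6, 25222.4, -28962).
So ∂z/∂E = −n_x/n_z = 0.60177 and ∂z/∂N = −n_y/n_z = 0.87088.
Unit vector along 110° is (sin 110°, cos 110°) = (0.9397, -0.3420).
Slope in that direction = a·(0.9397) + b·(-0.3420) = 0.26763.
Apparent dip = arctan|0.26763| = 14.98° (true dip is 46.6°, so apparent ≤ true as expected).

14.98°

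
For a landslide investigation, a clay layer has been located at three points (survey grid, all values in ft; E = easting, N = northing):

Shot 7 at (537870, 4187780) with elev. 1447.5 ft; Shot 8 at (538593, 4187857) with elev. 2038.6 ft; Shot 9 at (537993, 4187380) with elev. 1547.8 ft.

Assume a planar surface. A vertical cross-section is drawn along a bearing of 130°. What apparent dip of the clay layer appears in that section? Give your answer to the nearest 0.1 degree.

32.0°

Two edge vectors: Shot 7→Shot 8 = (723, 77, 591.1), Shot 7→Shot 9 = (123, -400, 100.3).
Normal n = (Shot 7→Shot 8) × (Shot 7→Shot 9) = (244163.1, 188.4, -298671).
So ∂z/∂E = −n_x/n_z = 0.81750 and ∂z/∂N = −n_y/n_z = 0.00063.
Unit vector along 130° is (sin 130°, cos 130°) = (0.7660, -0.6428).
Slope in that direction = a·(0.7660) + b·(-0.6428) = 0.62583.
Apparent dip = arctan|0.62583| = 32.0° (true dip is 39.3°, so apparent ≤ true as expected).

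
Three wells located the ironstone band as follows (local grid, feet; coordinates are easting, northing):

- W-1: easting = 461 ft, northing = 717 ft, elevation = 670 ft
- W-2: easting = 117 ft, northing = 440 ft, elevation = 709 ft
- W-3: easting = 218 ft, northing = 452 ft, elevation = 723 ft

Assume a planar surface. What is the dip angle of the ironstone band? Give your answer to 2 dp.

Two edge vectors: W-1→W-2 = (-344, -277, 39), W-1→W-3 = (-243, -265, 53).
Normal n = (W-1→W-2) × (W-1→W-3) = (-4346, 8755, 23849).
So ∂z/∂easting = −n_x/n_z = 0.18223 and ∂z/∂northing = −n_y/n_z = −0.36710.
Gradient magnitude |∇z| = √(a² + b²) = √(0.03321 + 0.13476) = 0.40984.
True dip = arctan(0.40984) = 22.29°, dipping toward NNW (azimuth ≈ 334°).

22.29°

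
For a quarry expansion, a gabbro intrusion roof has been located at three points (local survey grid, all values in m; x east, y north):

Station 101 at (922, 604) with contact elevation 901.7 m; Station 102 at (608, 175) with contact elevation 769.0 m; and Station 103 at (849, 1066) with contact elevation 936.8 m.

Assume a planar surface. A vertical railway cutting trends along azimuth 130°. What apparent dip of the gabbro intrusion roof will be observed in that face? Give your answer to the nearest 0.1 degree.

7.1°

Two edge vectors: Station 101→Station 102 = (-314, -429, -132.7), Station 101→Station 103 = (-73, 462, 35.1).
Normal n = (Station 101→Station 102) × (Station 101→Station 103) = (46249.5, 20708.5, -176385).
So ∂z/∂x = −n_x/n_z = 0.26221 and ∂z/∂y = −n_y/n_z = 0.11741.
Unit vector along 130° is (sin 130°, cos 130°) = (0.7660, -0.6428).
Slope in that direction = a·(0.7660) + b·(-0.6428) = 0.12540.
Apparent dip = arctan|0.12540| = 7.1° (true dip is 16.0°, so apparent ≤ true as expected).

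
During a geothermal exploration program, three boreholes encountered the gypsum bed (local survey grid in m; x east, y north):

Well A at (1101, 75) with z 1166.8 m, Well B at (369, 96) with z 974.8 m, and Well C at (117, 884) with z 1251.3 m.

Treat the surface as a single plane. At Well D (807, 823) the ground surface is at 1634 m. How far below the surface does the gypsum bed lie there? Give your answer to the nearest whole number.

220 m

Two edge vectors: Well A→Well B = (-732, 21, -192), Well A→Well C = (-984, 809, 84.5).
Normal n = (Well A→Well B) × (Well A→Well C) = (157102.5, 250782, -571524).
So ∂z/∂x = −n_x/n_z = 0.27488 and ∂z/∂y = −n_y/n_z = 0.43880.
Intercept c from Well A: 1166.8 − 302.65 − 32.91 = 831.24.
At (807, 823): z_contact = 221.8 + 361.1 + 831.24 = 1414.2 m.
Depth below ground = 1634 − 1414.2 = 220 m.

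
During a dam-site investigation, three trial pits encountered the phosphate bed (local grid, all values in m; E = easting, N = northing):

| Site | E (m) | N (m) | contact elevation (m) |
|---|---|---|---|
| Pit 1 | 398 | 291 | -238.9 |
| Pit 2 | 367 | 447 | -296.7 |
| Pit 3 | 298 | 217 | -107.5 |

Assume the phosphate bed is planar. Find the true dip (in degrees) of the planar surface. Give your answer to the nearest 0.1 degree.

Let the plane be z = a·E + b·N + c.
Pit 2−Pit 1: −31a + 156b = −57.8;  Pit 3−Pit 1: −100a − 74b = 131.4.
Solving gives a = −0.90652, b = −0.55065.
Gradient magnitude |∇z| = √(a² + b²) = √(0.82177 + 0.30322) = 1.06066.
True dip = arctan(1.06066) = 46.7°, dipping toward ENE (azimuth ≈ 059°).

46.7°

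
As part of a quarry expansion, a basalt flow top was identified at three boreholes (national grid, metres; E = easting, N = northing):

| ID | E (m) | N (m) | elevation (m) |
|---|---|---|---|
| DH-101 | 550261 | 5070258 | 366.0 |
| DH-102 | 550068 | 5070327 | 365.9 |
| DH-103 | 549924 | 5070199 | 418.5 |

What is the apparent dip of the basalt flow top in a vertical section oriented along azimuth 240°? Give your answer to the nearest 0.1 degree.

13.3°

Two edge vectors: DH-101→DH-102 = (-193, 69, -0.1), DH-101→DH-103 = (-337, -59, 52.5).
Normal n = (DH-101→DH-102) × (DH-101→DH-103) = (3616.6, 10166.2, 34640).
So ∂z/∂E = −n_x/n_z = −0.10441 and ∂z/∂N = −n_y/n_z = −0.29348.
Unit vector along 240° is (sin 240°, cos 240°) = (-0.8660, -0.5000).
Slope in that direction = a·(-0.8660) + b·(-0.5000) = 0.23716.
Apparent dip = arctan|0.23716| = 13.3° (true dip is 17.3°, so apparent ≤ true as expected).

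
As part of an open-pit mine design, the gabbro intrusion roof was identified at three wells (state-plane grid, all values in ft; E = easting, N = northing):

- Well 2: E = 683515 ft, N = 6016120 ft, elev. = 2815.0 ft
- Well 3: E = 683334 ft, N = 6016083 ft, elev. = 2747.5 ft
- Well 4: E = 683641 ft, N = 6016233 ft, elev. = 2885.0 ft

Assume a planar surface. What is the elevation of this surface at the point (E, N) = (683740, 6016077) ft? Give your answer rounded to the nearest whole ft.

2875 ft

Let the plane be z = a·E + b·N + c.
Well 3−Well 2: −181a − 37b = −67.5;  Well 4−Well 2: 126a + 113b = 70.
Solving gives a = 0.31901083, b = 0.26375784.
Then c = 2815 − a·683515 − b·6016120 = −1802032.48.
At (683740, 6016077): z = 218120.5 + 1586787.5 − 1802032.48 = 2875.4 ft.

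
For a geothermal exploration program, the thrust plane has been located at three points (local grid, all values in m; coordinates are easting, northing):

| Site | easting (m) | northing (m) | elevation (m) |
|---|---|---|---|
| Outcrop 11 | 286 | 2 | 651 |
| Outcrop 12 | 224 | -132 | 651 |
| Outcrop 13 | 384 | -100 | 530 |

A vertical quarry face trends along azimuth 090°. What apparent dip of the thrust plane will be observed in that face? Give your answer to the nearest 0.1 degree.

39.8°

Let the plane be z = a·easting + b·northing + c.
Outcrop 12−Outcrop 11: −62a − 134b = 0;  Outcrop 13−Outcrop 11: 98a − 102b = −121.
Solving gives a = −0.83337, b = 0.38559.
Unit vector along 090° is (sin 90°, cos 90°) = (1.0000, 0.0000).
Slope in that direction = a·(1.0000) + b·(0.0000) = −0.83337.
Apparent dip = arctan|0.83337| = 39.8° (true dip is 42.6°, so apparent ≤ true as expected).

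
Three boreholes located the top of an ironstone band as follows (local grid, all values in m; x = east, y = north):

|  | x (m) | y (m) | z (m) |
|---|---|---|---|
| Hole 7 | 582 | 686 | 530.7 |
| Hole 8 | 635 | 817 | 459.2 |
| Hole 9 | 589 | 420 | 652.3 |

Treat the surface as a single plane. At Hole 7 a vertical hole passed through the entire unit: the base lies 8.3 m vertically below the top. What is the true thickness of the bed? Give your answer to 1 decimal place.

Let the plane be z = a·x + b·y + c.
Hole 8−Hole 7: 53a + 131b = −71.5;  Hole 9−Hole 7: 7a − 266b = 121.6.
Solving gives a = −0.20575, b = −0.46256.
|∇z| = √(a²+b²) = 0.50626, so dip δ = arctan(0.50626) = 26.85°.
True thickness = vertical thickness × cos δ = 8.3 × cos 26.85° = 7.4 m.

7.4 m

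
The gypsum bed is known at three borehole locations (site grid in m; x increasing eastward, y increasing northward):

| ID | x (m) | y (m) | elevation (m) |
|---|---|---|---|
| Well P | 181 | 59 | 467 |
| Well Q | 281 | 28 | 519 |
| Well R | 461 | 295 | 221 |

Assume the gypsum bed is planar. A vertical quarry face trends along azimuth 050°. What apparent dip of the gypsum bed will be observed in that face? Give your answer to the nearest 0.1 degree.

Two edge vectors: Well P→Well Q = (100, -31, 52), Well P→Well R = (280, 236, -246).
Normal n = (Well P→Well Q) × (Well P→Well R) = (-4646, 39160, 32280).
So ∂z/∂x = −n_x/n_z = 0.14393 and ∂z/∂y = −n_y/n_z = −1.21314.
Unit vector along 050° is (sin 50°, cos 50°) = (0.7660, 0.6428).
Slope in that direction = a·(0.7660) + b·(0.6428) = −0.66953.
Apparent dip = arctan|0.66953| = 33.8° (true dip is 50.7°, so apparent ≤ true as expected).

33.8°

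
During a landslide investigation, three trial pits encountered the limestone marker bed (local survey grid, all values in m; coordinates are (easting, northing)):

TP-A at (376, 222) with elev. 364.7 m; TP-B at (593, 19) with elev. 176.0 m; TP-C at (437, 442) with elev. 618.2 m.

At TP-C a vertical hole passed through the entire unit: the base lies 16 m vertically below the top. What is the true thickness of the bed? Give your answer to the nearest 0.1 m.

10.7 m

Let the plane be z = a·E + b·N + c.
TP-B−TP-A: 217a − 203b = −188.7;  TP-C−TP-A: 61a + 220b = 253.5.
Solving gives a = 0.16544, b = 1.10640.
|∇z| = √(a²+b²) = 1.11870, so dip δ = arctan(1.11870) = 48.21°.
True thickness = vertical thickness × cos δ = 16 × cos 48.21° = 10.7 m.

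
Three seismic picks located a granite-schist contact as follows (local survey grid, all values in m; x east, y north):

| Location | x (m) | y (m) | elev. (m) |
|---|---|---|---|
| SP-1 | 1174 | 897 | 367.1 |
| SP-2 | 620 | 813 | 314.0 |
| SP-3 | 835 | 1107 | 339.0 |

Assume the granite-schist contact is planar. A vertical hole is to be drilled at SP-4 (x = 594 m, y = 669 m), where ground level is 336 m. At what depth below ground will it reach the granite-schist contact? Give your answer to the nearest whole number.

Two edge vectors: SP-1→SP-2 = (-554, -84, -53.1), SP-1→SP-3 = (-339, 210, -28.1).
Normal n = (SP-1→SP-2) × (SP-1→SP-3) = (13511.4, 2433.5, -144816).
So ∂z/∂x = −n_x/n_z = 0.09330 and ∂z/∂y = −n_y/n_z = 0.01680.
Intercept c from SP-1: 367.1 − 109.53 − 15.07 = 242.49.
At (594, 669): z_contact = 55.4 + 11.2 + 242.49 = 309.2 m.
Depth below ground = 336 − 309.2 = 27 m.

27 m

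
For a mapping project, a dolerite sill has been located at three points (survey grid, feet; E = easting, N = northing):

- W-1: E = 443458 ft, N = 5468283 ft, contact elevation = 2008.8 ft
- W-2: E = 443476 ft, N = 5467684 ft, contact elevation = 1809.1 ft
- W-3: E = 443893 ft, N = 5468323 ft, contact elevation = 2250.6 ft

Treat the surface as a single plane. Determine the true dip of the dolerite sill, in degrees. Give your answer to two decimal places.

Let the plane be z = a·E + b·N + c.
W-2−W-1: 18a − 599b = −199.7;  W-3−W-1: 435a + 40b = 241.8.
Solving gives a = 0.52376, b = 0.34913.
Gradient magnitude |∇z| = √(a² + b²) = √(0.27432 + 0.12189) = 0.62945.
True dip = arctan(0.62945) = 32.19°, dipping toward WSW (azimuth ≈ 236°).

32.19°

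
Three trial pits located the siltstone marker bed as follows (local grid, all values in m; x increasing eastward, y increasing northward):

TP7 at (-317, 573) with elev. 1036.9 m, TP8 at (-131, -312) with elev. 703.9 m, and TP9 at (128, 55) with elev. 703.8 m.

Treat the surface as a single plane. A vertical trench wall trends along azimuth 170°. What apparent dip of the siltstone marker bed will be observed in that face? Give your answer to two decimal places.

Let the plane be z = a·x + b·y + c.
TP8−TP7: 186a − 885b = −333;  TP9−TP7: 445a − 518b = −333.1.
Solving gives a = −0.41112, b = 0.28987.
Unit vector along 170° is (sin 170°, cos 170°) = (0.1736, -0.9848).
Slope in that direction = a·(0.1736) + b·(-0.9848) = −0.35685.
Apparent dip = arctan|0.35685| = 19.64° (true dip is 26.7°, so apparent ≤ true as expected).

19.64°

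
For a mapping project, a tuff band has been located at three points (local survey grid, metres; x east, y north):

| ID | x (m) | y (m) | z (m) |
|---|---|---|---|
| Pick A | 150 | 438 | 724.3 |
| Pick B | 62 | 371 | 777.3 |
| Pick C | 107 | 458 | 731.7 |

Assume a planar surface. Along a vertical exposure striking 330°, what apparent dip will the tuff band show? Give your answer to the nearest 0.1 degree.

7.8°

Let the plane be z = a·x + b·y + c.
Pick B−Pick A: −88a − 67b = 53;  Pick C−Pick A: −43a + 20b = 7.4.
Solving gives a = −0.33523, b = −0.35074.
Unit vector along 330° is (sin 330°, cos 330°) = (-0.5000, 0.8660).
Slope in that direction = a·(-0.5000) + b·(0.8660) = −0.13614.
Apparent dip = arctan|0.13614| = 7.8° (true dip is 25.9°, so apparent ≤ true as expected).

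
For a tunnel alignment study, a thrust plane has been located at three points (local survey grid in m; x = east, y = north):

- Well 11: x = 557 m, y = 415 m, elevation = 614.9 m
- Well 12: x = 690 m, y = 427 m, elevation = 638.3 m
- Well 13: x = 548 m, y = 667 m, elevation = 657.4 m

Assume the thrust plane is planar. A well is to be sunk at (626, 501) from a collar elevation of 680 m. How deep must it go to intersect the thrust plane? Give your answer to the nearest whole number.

39 m

Let the plane be z = a·x + b·y + c.
Well 12−Well 11: 133a + 12b = 23.4;  Well 13−Well 11: −9a + 252b = 42.5.
Solving gives a = 0.16021, b = 0.17437.
Then c = 614.9 − a·557 − b·415 = 453.30.
At (626, 501): z_contact = 100.3 + 87.4 + 453.30 = 641.0 m.
Depth below ground = 680 − 641.0 = 39 m.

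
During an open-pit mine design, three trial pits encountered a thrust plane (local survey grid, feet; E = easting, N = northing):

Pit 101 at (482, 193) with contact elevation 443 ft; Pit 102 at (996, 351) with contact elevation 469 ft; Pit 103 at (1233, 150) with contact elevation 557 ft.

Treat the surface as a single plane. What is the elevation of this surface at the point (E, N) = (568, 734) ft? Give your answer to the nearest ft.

Let the plane be z = a·E + b·N + c.
Pit 102−Pit 101: 514a + 158b = 26;  Pit 103−Pit 101: 751a − 43b = 114.
Solving gives a = 0.13591, b = −0.27756.
Then c = 443 − a·482 − b·193 = 431.06.
At (568, 734): z = 77.2 − 203.7 + 431.06 = 304.5 ft.

305 ft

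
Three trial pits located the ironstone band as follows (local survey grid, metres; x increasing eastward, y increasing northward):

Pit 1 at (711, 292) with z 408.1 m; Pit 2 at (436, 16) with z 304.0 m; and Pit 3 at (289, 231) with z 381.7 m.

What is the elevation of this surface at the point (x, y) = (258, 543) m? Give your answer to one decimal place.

Let the plane be z = a·x + b·y + c.
Pit 2−Pit 1: −275a − 276b = −104.1;  Pit 3−Pit 1: −422a − 61b = −26.4.
Solving gives a = 0.00939, b = 0.36782.
Then c = 408.1 − a·711 − b·292 = 294.02.
At (258, 543): z = 2.4 + 199.7 + 294.02 = 496.2 m.

496.2 m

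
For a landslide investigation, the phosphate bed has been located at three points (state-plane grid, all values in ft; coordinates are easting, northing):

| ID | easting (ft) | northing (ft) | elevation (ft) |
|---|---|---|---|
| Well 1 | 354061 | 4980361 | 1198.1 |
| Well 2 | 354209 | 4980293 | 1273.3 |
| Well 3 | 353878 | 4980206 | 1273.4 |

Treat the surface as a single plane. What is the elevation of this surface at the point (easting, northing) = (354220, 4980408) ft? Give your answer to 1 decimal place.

1194.4 ft

Let the plane be z = a·easting + b·northing + c.
Well 2−Well 1: 148a − 68b = 75.2;  Well 3−Well 1: −183a − 155b = 75.3.
Solving gives a = 0.184704951, b = −0.703877459.
Then c = 1198.1 − a·354061 − b·4980361 = 3441365.12.
At (354220, 4980408): z = 65426.2 − 3505596.9 + 3441365.12 = 1194.4 ft.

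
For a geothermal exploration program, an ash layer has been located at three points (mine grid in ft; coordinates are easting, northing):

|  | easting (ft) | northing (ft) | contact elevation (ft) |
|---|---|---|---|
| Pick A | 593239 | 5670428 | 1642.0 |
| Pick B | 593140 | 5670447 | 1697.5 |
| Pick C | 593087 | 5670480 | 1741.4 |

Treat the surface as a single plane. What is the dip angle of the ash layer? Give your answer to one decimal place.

Let the plane be z = a·easting + b·northing + c.
Pick B−Pick A: −99a + 19b = 55.5;  Pick C−Pick A: −152a + 52b = 99.4.
Solving gives a = −0.44133, b = 0.62150.
Gradient magnitude |∇z| = √(a² + b²) = √(0.19477 + 0.38627) = 0.76226.
True dip = arctan(0.76226) = 37.3°, dipping toward SE (azimuth ≈ 145°).

37.3°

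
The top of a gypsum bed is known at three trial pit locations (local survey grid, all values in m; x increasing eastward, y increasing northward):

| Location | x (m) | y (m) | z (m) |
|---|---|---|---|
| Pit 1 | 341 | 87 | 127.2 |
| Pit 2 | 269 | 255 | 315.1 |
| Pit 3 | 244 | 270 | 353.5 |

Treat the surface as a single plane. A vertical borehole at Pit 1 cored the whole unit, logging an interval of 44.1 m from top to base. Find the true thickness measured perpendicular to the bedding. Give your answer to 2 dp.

Let the plane be z = a·x + b·y + c.
Pit 2−Pit 1: −72a + 168b = 187.9;  Pit 3−Pit 1: −97a + 183b = 226.3.
Solving gives a = −1.16433, b = 0.61946.
|∇z| = √(a²+b²) = 1.31886, so dip δ = arctan(1.31886) = 52.83°.
True thickness = vertical thickness × cos δ = 44.1 × cos 52.83° = 26.64 m.

26.64 m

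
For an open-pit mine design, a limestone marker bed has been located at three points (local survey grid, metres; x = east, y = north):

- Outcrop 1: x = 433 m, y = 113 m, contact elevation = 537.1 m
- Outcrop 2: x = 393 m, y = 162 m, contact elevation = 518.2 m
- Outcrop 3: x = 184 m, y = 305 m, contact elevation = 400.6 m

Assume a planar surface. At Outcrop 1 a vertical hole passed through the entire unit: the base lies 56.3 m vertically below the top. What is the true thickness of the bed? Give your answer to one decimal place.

Two edge vectors: Outcrop 1→Outcrop 2 = (-40, 49, -18.9), Outcrop 1→Outcrop 3 = (-249, 192, -136.5).
Normal n = (Outcrop 1→Outcrop 2) × (Outcrop 1→Outcrop 3) = (-3059.7, -753.9, 4521).
So ∂z/∂x = −n_x/n_z = 0.67678 and ∂z/∂y = −n_y/n_z = 0.16676.
|∇z| = √(a²+b²) = 0.69702, so dip δ = arctan(0.69702) = 34.88°.
True thickness = vertical thickness × cos δ = 56.3 × cos 34.88° = 46.2 m.

46.2 m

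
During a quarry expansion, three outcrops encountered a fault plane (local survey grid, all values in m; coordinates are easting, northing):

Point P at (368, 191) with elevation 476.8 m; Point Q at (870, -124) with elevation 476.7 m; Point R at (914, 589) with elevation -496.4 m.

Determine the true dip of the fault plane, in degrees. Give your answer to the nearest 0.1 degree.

Let the plane be z = a·easting + b·northing + c.
Point Q−Point P: 502a − 315b = −0.1;  Point R−Point P: 546a + 398b = −973.2.
Solving gives a = −0.82466, b = −1.31391.
Gradient magnitude |∇z| = √(a² + b²) = √(0.68007 + 1.72635) = 1.55126.
True dip = arctan(1.55126) = 57.2°, dipping toward NNE (azimuth ≈ 032°).

57.2°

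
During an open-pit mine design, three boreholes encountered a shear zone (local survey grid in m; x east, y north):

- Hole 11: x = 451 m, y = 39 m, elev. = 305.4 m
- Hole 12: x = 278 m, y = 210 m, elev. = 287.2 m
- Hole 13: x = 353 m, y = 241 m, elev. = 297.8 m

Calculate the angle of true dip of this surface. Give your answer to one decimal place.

7.6°

Two edge vectors: Hole 11→Hole 12 = (-173, 171, -18.2), Hole 11→Hole 13 = (-98, 202, -7.6).
Normal n = (Hole 11→Hole 12) × (Hole 11→Hole 13) = (2376.8, 468.8, -18188).
So ∂z/∂x = −n_x/n_z = 0.13068 and ∂z/∂y = −n_y/n_z = 0.02578.
Gradient magnitude |∇z| = √(a² + b²) = √(0.01708 + 0.00066) = 0.13320.
True dip = arctan(0.13320) = 7.6°, dipping toward W (azimuth ≈ 259°).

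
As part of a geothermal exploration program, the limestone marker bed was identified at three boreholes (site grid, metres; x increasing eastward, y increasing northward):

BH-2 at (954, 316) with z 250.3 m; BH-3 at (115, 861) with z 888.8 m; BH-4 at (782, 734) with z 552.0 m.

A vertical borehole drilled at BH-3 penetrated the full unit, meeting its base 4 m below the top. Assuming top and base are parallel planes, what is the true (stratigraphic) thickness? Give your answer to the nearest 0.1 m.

3.3 m

Let the plane be z = a·x + b·y + c.
BH-3−BH-2: −839a + 545b = 638.5;  BH-4−BH-2: −172a + 418b = 301.7.
Solving gives a = −0.39876, b = 0.55769.
|∇z| = √(a²+b²) = 0.68558, so dip δ = arctan(0.68558) = 34.43°.
True thickness = vertical thickness × cos δ = 4 × cos 34.43° = 3.3 m.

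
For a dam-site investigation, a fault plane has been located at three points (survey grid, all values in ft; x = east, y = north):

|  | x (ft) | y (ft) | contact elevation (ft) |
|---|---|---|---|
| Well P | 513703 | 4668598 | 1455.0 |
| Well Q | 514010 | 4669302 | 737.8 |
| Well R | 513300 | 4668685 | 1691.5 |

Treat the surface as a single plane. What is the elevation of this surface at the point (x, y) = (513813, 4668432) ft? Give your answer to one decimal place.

Let the plane be z = a·x + b·y + c.
Well Q−Well P: 307a + 704b = −717.2;  Well R−Well P: −403a + 87b = 236.5.
Solving gives a = −0.737361197, b = −0.697201865.
Then c = 1455 − a·513703 − b·4668598 = 3635194.89.
At (513813, 4668432): z = −378865.8 − 3254839.5 + 3635194.89 = 1489.6 ft.

1489.6 ft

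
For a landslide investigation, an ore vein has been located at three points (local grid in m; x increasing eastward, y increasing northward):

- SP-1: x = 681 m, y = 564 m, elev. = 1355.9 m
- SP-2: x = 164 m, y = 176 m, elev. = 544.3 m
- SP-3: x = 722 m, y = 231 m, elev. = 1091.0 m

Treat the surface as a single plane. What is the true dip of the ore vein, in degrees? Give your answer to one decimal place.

Two edge vectors: SP-1→SP-2 = (-517, -388, -811.6), SP-1→SP-3 = (41, -333, -264.9).
Normal n = (SP-1→SP-2) × (SP-1→SP-3) = (-167481.6, -170228.9, 188069).
So ∂z/∂x = −n_x/n_z = 0.89053 and ∂z/∂y = −n_y/n_z = 0.90514.
Gradient magnitude |∇z| = √(a² + b²) = √(0.79305 + 0.81928) = 1.26977.
True dip = arctan(1.26977) = 51.8°, dipping toward SW (azimuth ≈ 225°).

51.8°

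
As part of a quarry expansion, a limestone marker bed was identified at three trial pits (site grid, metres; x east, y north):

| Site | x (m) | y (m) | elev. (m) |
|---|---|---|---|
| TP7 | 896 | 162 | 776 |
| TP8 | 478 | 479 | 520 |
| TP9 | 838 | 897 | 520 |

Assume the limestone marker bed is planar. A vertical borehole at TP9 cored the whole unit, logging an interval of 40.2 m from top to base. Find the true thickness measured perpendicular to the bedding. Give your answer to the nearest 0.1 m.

Two edge vectors: TP7→TP8 = (-418, 317, -256), TP7→TP9 = (-58, 735, -256).
Normal n = (TP7→TP8) × (TP7→TP9) = (107008, -92160, -288844).
So ∂z/∂x = −n_x/n_z = 0.37047 and ∂z/∂y = −n_y/n_z = −0.31906.
|∇z| = √(a²+b²) = 0.48893, so dip δ = arctan(0.48893) = 26.06°.
True thickness = vertical thickness × cos δ = 40.2 × cos 26.06° = 36.1 m.

36.1 m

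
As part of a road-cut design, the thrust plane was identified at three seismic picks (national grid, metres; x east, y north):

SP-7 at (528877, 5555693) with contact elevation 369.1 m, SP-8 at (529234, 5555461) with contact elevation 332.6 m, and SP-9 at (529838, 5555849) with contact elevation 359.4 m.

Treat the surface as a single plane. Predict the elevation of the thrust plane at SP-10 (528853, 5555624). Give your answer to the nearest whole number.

Two edge vectors: SP-7→SP-8 = (357, -232, -36.5), SP-7→SP-9 = (961, 156, -9.7).
Normal n = (SP-7→SP-8) × (SP-7→SP-9) = (7944.4, -31613.6, 278644).
So ∂z/∂x = −n_x/n_z = −0.02851093 and ∂z/∂y = −n_y/n_z = 0.11345516.
Intercept c from SP-7: 369.1 + 15078.78 − 630322.05 = −614874.17.
At (528853, 5555624): z = −15078.1 + 630314.2 − 614874.17 = 362.0 m.

362 m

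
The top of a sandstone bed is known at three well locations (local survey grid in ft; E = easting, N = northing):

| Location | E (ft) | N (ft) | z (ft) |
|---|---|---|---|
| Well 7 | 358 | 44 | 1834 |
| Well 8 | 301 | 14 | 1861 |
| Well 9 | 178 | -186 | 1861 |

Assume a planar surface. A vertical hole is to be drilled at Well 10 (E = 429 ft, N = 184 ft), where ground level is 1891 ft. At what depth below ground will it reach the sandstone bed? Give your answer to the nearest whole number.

46 ft

Let the plane be z = a·E + b·N + c.
Well 8−Well 7: −57a − 30b = 27;  Well 9−Well 7: −180a − 230b = 27.
Solving gives a = −0.70039, b = 0.43074.
Then c = 1834 − a·358 − b·44 = 2065.79.
At (429, 184): z_contact = −300.5 + 79.3 + 2065.79 = 1844.6 ft.
Depth below ground = 1891 − 1844.6 = 46 ft.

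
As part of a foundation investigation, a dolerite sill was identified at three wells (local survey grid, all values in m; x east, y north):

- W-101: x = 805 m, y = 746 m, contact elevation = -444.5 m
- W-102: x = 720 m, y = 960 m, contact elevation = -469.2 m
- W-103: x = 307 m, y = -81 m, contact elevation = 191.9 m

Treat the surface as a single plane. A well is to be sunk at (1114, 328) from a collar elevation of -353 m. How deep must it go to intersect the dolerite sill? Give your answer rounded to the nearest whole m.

137 m

Let the plane be z = a·x + b·y + c.
W-102−W-101: −85a + 214b = −24.7;  W-103−W-101: −498a − 827b = 636.4.
Solving gives a = −0.65452, b = −0.37539.
Then c = -444.5 − a·805 − b·746 = 362.43.
At (1114, 328): z_contact = −729.1 − 123.1 + 362.43 = -489.8 m.
Depth below ground = -353 − (-489.8) = 137 m.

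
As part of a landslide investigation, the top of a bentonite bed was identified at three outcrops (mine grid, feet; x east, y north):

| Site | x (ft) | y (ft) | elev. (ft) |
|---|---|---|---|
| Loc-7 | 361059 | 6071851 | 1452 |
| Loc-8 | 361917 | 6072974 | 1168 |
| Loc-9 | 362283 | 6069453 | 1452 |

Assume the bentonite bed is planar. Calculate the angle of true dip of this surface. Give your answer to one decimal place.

12.6°

Two edge vectors: Loc-7→Loc-8 = (858, 1123, -284), Loc-7→Loc-9 = (1224, -2398, 0).
Normal n = (Loc-7→Loc-8) × (Loc-7→Loc-9) = (-681032, -347616, -3432036).
So ∂z/∂x = −n_x/n_z = −0.19843 and ∂z/∂y = −n_y/n_z = −0.10129.
Gradient magnitude |∇z| = √(a² + b²) = √(0.03938 + 0.01026) = 0.22279.
True dip = arctan(0.22279) = 12.6°, dipping toward ENE (azimuth ≈ 063°).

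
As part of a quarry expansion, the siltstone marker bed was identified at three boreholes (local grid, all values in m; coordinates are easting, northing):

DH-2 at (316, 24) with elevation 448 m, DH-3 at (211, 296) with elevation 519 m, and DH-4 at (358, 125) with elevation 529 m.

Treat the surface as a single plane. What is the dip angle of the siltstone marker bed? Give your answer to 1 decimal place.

40.5°

Let the plane be z = a·easting + b·northing + c.
DH-3−DH-2: −105a + 272b = 71;  DH-4−DH-2: 42a + 101b = 81.
Solving gives a = 0.67461, b = 0.52145.
Gradient magnitude |∇z| = √(a² + b²) = √(0.45510 + 0.27191) = 0.85265.
True dip = arctan(0.85265) = 40.5°, dipping toward SW (azimuth ≈ 232°).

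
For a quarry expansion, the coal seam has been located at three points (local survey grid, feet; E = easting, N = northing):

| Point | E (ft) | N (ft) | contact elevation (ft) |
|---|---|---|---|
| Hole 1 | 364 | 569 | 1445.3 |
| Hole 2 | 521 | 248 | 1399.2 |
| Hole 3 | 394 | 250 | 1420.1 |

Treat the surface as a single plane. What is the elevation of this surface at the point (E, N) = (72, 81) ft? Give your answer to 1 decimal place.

Let the plane be z = a·E + b·N + c.
Hole 2−Hole 1: 157a − 321b = −46.1;  Hole 3−Hole 1: 30a − 319b = −25.2.
Solving gives a = −0.16357, b = 0.06361.
Then c = 1445.3 − a·364 − b·569 = 1468.64.
At (72, 81): z = −11.8 + 5.2 + 1468.64 = 1462.0 ft.

1462.0 ft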